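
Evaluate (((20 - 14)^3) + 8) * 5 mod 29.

18

20 - 14 = 6
(6)^3 ≡ 13 (mod 29)
13 + 8 = 21
21 * 5 = 105 ≡ 18 (mod 29)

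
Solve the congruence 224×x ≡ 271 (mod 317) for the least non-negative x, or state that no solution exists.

280

gcd(224, 317) = 1, so a unique solution mod 317 exists.
224⁻¹ ≡ 242 (mod 317).
x ≡ 242×271 ≡ 280 (mod 317).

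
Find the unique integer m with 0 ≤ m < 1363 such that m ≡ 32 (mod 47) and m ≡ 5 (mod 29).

643

47⁻¹ mod 29: 47*21 ≡ 1 (mod 29), so 47⁻¹ ≡ 21.
m = 32 + 47*((5 − 32)*21 mod 29) = 32 + 47*13 = 643.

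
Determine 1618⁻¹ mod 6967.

943

By the extended Euclidean algorithm:
6967 = 4×1618 + 495
1618 = 3×495 + 133
495 = 3×133 + 96
133 = 1×96 + 37
96 = 2×37 + 22
37 = 1×22 + 15
22 = 1×15 + 7
15 = 2×7 + 1
7 = 7×1 + 0
gcd(1618, 6967) = 1, so the inverse exists.
Bézout: 1 = −219×6967 + 943×1618.
So 1618⁻¹ ≡ 943 (mod 6967).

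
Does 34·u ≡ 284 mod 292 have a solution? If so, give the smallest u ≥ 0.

gcd(34, 292) = 2, and 2 | 284, so solutions exist.
Divide through by 2: 17·u mod 146 = 142.
17⁻¹ ≡ 43 (mod 146).
u ≡ 43·142 ≡ 120 (mod 146).
The smallest non-negative solution is u = 120.

120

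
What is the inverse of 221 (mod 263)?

144

Run the extended Euclidean algorithm:
263 = 1*221 + 42
221 = 5*42 + 11
42 = 3*11 + 9
11 = 1*9 + 2
9 = 4*2 + 1
2 = 2*1 + 0
gcd(221, 263) = 1, so the inverse exists.
Back-substitute for 1:
1 = 1*9 − 4*2
  = −4*11 + 5*9
  = 5*42 − 19*11
  = −19*221 + 100*42
  = 100*263 − 119*221
So 221⁻¹ ≡ −119 ≡ 144 (mod 263).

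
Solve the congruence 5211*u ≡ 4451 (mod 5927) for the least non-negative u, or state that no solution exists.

gcd(5211, 5927) = 1, so a unique solution mod 5927 exists.
5211⁻¹ ≡ 3038 (mod 5927).
u ≡ 3038*4451 ≡ 2651 (mod 5927).

2651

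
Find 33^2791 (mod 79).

41

Using repeated squaring:
2791 in binary is 101011100111, i.e. 2791 = 2048 + 512 + 128 + 64 + 32 + 4 + 2 + 1.
33^1 ≡ 33 (mod 79)
33^2 ≡ 33^2 = 1089 ≡ 62 (mod 79)
33^4 ≡ 62^2 = 3844 ≡ 52 (mod 79)
33^8 ≡ 52^2 = 2704 ≡ 18 (mod 79)
33^16 ≡ 18^2 = 324 ≡ 8 (mod 79)
33^32 ≡ 8^2 = 64 (mod 79)
33^64 ≡ 64^2 = 4096 ≡ 67 (mod 79)
33^128 ≡ 67^2 = 4489 ≡ 65 (mod 79)
33^256 ≡ 65^2 = 4225 ≡ 38 (mod 79)
33^512 ≡ 38^2 = 1444 ≡ 22 (mod 79)
33^1024 ≡ 22^2 = 484 ≡ 10 (mod 79)
33^2048 ≡ 10^2 = 100 ≡ 21 (mod 79)
33^2791 = 33^2048 × 33^512 × 33^128 × 33^64 × 33^32 × 33^4 × 33^2 × 33^1 ≡ 21 × 22 × 65 × 67 × 64 × 52 × 62 × 33 (mod 79).
Accumulate the product:
21 × 22 = 462 ≡ 67
67 × 65 = 4355 ≡ 10
10 × 67 = 670 ≡ 38
38 × 64 = 2432 ≡ 62
62 × 52 = 3224 ≡ 64
64 × 62 = 3968 ≡ 18
18 × 33 = 594 ≡ 41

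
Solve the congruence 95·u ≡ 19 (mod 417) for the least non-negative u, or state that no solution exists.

167

gcd(95, 417) = 1, so a unique solution mod 417 exists.
95⁻¹ ≡ 338 (mod 417).
u ≡ 338·19 ≡ 167 (mod 417).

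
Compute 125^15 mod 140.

15 in binary is 1111, i.e. 15 = 8 + 4 + 2 + 1.
125^1 ≡ 125 (mod 140)
125^2 ≡ 125^2 = 15625 ≡ 85 (mod 140)
125^4 ≡ 85^2 = 7225 ≡ 85 (mod 140)
125^8 ≡ 85^2 = 7225 ≡ 85 (mod 140)
125^15 = 125^8 · 125^4 · 125^2 · 125^1 ≡ 85 · 85 · 85 · 125 (mod 140).
Accumulate the product:
85 · 85 = 7225 ≡ 85
85 · 85 = 7225 ≡ 85
85 · 125 = 10625 ≡ 125

125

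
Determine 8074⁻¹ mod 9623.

702

Run the extended Euclidean algorithm:
9623 = 1·8074 + 1549
8074 = 5·1549 + 329
1549 = 4·329 + 233
329 = 1·233 + 96
233 = 2·96 + 41
96 = 2·41 + 14
41 = 2·14 + 13
14 = 1·13 + 1
13 = 13·1 + 0
gcd(8074, 9623) = 1, so the inverse exists.
Bézout: 1 = −589·9623 + 702·8074.
So 8074⁻¹ ≡ 702 (mod 9623).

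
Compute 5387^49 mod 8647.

Compute successive squares:
5387^1 ≡ 5387 (mod 8647)
5387^2 ≡ 5387^2 = 29019769 ≡ 437 (mod 8647)
5387^4 ≡ 437^2 = 190969 ≡ 735 (mod 8647)
5387^8 ≡ 735^2 = 540225 ≡ 4111 (mod 8647)
5387^16 ≡ 4111^2 = 16900321 ≡ 4083 (mod 8647)
5387^32 ≡ 4083^2 = 16670889 ≡ 8120 (mod 8647)
5387^49 = 5387^32 × 5387^16 × 5387^1 ≡ 8120 × 4083 × 5387 (mod 8647).
Accumulate the product:
8120 × 4083 = 33153960 ≡ 1362
1362 × 5387 = 7337094 ≡ 4438

4438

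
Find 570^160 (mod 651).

By square-and-multiply:
160 in binary is 10100000, i.e. 160 = 128 + 32.
570^1 ≡ 570 (mod 651)
570^2 ≡ 570^2 = 324900 ≡ 51 (mod 651)
570^4 ≡ 51^2 = 2601 ≡ 648 (mod 651)
570^8 ≡ 648^2 = 419904 ≡ 9 (mod 651)
570^16 ≡ 9^2 = 81 (mod 651)
570^32 ≡ 81^2 = 6561 ≡ 51 (mod 651)
570^64 ≡ 51^2 = 2601 ≡ 648 (mod 651)
570^128 ≡ 648^2 = 419904 ≡ 9 (mod 651)
570^160 = 570^128 · 570^32 ≡ 9 · 51 (mod 651).
9 · 51 = 459 ≡ 459 (mod 651).

459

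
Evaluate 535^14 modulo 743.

198

By square-and-multiply:
14 in binary is 1110, i.e. 14 = 8 + 4 + 2.
535^1 ≡ 535 (mod 743)
535^2 ≡ 535^2 = 286225 ≡ 170 (mod 743)
535^4 ≡ 170^2 = 28900 ≡ 666 (mod 743)
535^8 ≡ 666^2 = 443556 ≡ 728 (mod 743)
535^14 = 535^8 · 535^4 · 535^2 ≡ 728 · 666 · 170 (mod 743).
Accumulate the product:
728 · 666 = 484848 ≡ 412
412 · 170 = 70040 ≡ 198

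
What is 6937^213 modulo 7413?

By square-and-multiply:
213 in binary is 11010101, i.e. 213 = 128 + 64 + 16 + 4 + 1.
6937^1 ≡ 6937 (mod 7413)
6937^2 ≡ 6937^2 = 48121969 ≡ 4186 (mod 7413)
6937^4 ≡ 4186^2 = 17522596 ≡ 5677 (mod 7413)
6937^8 ≡ 5677^2 = 32228329 ≡ 4018 (mod 7413)
6937^16 ≡ 4018^2 = 16144324 ≡ 6223 (mod 7413)
6937^32 ≡ 6223^2 = 38725729 ≡ 217 (mod 7413)
6937^64 ≡ 217^2 = 47089 ≡ 2611 (mod 7413)
6937^128 ≡ 2611^2 = 6817321 ≡ 4774 (mod 7413)
6937^213 = 6937^128 * 6937^64 * 6937^16 * 6937^4 * 6937^1 ≡ 4774 * 2611 * 6223 * 5677 * 6937 (mod 7413).
Accumulate the product:
4774 * 2611 = 12464914 ≡ 3661
3661 * 6223 = 22782403 ≡ 2254
2254 * 5677 = 12795958 ≡ 1120
1120 * 6937 = 7769440 ≡ 616

616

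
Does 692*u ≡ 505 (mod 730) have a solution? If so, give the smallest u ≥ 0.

no solution

gcd(692, 730) = 2, and 2 does not divide 505.
So the congruence has no solution.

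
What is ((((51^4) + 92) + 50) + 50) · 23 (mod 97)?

(51)^4 ≡ 33 (mod 97)
33 + 92 = 125 ≡ 28 (mod 97)
28 + 50 = 78
78 + 50 = 128 ≡ 31 (mod 97)
31 · 23 = 713 ≡ 34 (mod 97)

34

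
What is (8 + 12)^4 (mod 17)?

8 + 12 = 20 ≡ 3 (mod 17)
(3)^4 ≡ 13 (mod 17)

13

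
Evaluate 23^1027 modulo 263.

105

By square-and-multiply:
1027 in binary is 10000000011, i.e. 1027 = 1024 + 2 + 1.
23^1 ≡ 23 (mod 263)
23^2 ≡ 23^2 = 529 ≡ 3 (mod 263)
23^4 ≡ 3^2 = 9 (mod 263)
23^8 ≡ 9^2 = 81 (mod 263)
23^16 ≡ 81^2 = 6561 ≡ 249 (mod 263)
23^32 ≡ 249^2 = 62001 ≡ 196 (mod 263)
23^64 ≡ 196^2 = 38416 ≡ 18 (mod 263)
23^128 ≡ 18^2 = 324 ≡ 61 (mod 263)
23^256 ≡ 61^2 = 3721 ≡ 39 (mod 263)
23^512 ≡ 39^2 = 1521 ≡ 206 (mod 263)
23^1024 ≡ 206^2 = 42436 ≡ 93 (mod 263)
23^1027 = 23^1024 × 23^2 × 23^1 ≡ 93 × 3 × 23 (mod 263).
Accumulate the product:
93 × 3 = 279 ≡ 16
16 × 23 = 368 ≡ 105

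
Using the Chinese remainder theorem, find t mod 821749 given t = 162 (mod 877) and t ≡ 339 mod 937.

285187

877⁻¹ mod 937: 877×203 ≡ 1 (mod 937), so 877⁻¹ ≡ 203.
t = 162 + 877×((339 − 162)×203 mod 937) = 162 + 877×325 = 285187.
Check: 285187 mod 877 = 162, 285187 mod 937 = 339. ✓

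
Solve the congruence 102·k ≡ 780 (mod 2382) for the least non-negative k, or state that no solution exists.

31

gcd(102, 2382) = 6, and 6 | 780, so solutions exist.
Divide through by 6: 17·k ≡ 130 (mod 397).
17⁻¹ ≡ 327 (mod 397).
k ≡ 327·130 ≡ 31 (mod 397).
The smallest non-negative solution is k = 31.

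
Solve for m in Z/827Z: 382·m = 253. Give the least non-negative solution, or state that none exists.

gcd(382, 827) = 1, so a unique solution mod 827 exists.
382⁻¹ ≡ 210 (mod 827).
m ≡ 210·253 ≡ 202 (mod 827).

202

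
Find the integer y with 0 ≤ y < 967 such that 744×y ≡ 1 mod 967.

490

By the extended Euclidean algorithm:
967 = 1×744 + 223
744 = 3×223 + 75
223 = 2×75 + 73
75 = 1×73 + 2
73 = 36×2 + 1
2 = 2×1 + 0
gcd(744, 967) = 1, so the inverse exists.
Bézout: 1 = 367×967 − 477×744.
So 744⁻¹ ≡ −477 ≡ 490 (mod 967).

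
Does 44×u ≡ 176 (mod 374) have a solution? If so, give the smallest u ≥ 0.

gcd(44, 374) = 22, and 22 | 176, so solutions exist.
Divide through by 22: 2×u mod 17 = 8.
2⁻¹ ≡ 9 (mod 17).
u ≡ 9×8 ≡ 4 (mod 17).
The smallest non-negative solution is u = 4.

4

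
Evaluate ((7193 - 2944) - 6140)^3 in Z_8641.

7193 - 2944 = 4249
4249 - 6140 = -1891 ≡ 6750 (mod 8641)
(6750)^3 ≡ 6297 (mod 8641)

6297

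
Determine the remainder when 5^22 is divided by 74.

22 in binary is 10110, i.e. 22 = 16 + 4 + 2.
5^1 ≡ 5 (mod 74)
5^2 ≡ 5^2 = 25 (mod 74)
5^4 ≡ 25^2 = 625 ≡ 33 (mod 74)
5^8 ≡ 33^2 = 1089 ≡ 53 (mod 74)
5^16 ≡ 53^2 = 2809 ≡ 71 (mod 74)
5^22 = 5^16 × 5^4 × 5^2 ≡ 71 × 33 × 25 (mod 74).
Accumulate the product:
71 × 33 = 2343 ≡ 49
49 × 25 = 1225 ≡ 41

41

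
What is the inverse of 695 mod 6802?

5745

6802 = 9·695 + 547
695 = 1·547 + 148
547 = 3·148 + 103
148 = 1·103 + 45
103 = 2·45 + 13
45 = 3·13 + 6
13 = 2·6 + 1
6 = 6·1 + 0
gcd(695, 6802) = 1, so the inverse exists.
Back-substitute for 1:
1 = 1·13 − 2·6
  = −2·45 + 7·13
  = 7·103 − 16·45
  = −16·148 + 23·103
  = 23·547 − 85·148
  = −85·695 + 108·547
  = 108·6802 − 1057·695
So 695⁻¹ ≡ −1057 ≡ 5745 (mod 6802).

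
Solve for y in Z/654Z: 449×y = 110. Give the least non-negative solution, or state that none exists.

gcd(449, 654) = 1, so a unique solution mod 654 exists.
449⁻¹ ≡ 587 (mod 654).
y ≡ 587×110 ≡ 478 (mod 654).

478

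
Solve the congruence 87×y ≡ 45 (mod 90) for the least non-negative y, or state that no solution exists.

15

gcd(87, 90) = 3, and 3 | 45, so solutions exist.
Divide through by 3: 29×y ≡ 15 (mod 30).
29⁻¹ ≡ 29 (mod 30).
y ≡ 29×15 ≡ 15 (mod 30).
The smallest non-negative solution is y = 15.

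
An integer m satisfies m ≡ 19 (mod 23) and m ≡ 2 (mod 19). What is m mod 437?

23⁻¹ mod 19: 23×5 ≡ 1 (mod 19), so 23⁻¹ ≡ 5.
m = 19 + 23×((2 − 19)×5 mod 19) = 19 + 23×10 = 249.

249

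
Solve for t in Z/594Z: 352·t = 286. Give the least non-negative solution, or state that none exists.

gcd(352, 594) = 22, and 22 | 286, so solutions exist.
Divide through by 22: 16·t ≡ 13 mod 27.
16⁻¹ ≡ 22 (mod 27).
t ≡ 22·13 ≡ 16 (mod 27).
The smallest non-negative solution is t = 16.

16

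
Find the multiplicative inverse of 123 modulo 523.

523 = 4×123 + 31
123 = 3×31 + 30
31 = 1×30 + 1
30 = 30×1 + 0
gcd(123, 523) = 1, so the inverse exists.
Back-substitute for 1:
1 = 1×31 − 1×30
  = −1×123 + 4×31
  = 4×523 − 17×123
So 123⁻¹ ≡ −17 ≡ 506 (mod 523).

506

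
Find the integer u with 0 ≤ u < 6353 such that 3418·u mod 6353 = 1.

3262

Run the extended Euclidean algorithm:
6353 = 1×3418 + 2935
3418 = 1×2935 + 483
2935 = 6×483 + 37
483 = 13×37 + 2
37 = 18×2 + 1
2 = 2×1 + 0
gcd(3418, 6353) = 1, so the inverse exists.
Back-substitute for 1:
1 = 1×37 − 18×2
  = −18×483 + 235×37
  = 235×2935 − 1428×483
  = −1428×3418 + 1663×2935
  = 1663×6353 − 3091×3418
So 3418⁻¹ ≡ −3091 ≡ 3262 (mod 6353).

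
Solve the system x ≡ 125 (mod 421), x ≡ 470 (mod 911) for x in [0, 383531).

421⁻¹ mod 911: 421×132 ≡ 1 (mod 911), so 421⁻¹ ≡ 132.
x = 125 + 421×((470 − 125)×132 mod 911) = 125 + 421×901 = 379446.

379446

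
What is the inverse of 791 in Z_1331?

175

1331 = 1*791 + 540
791 = 1*540 + 251
540 = 2*251 + 38
251 = 6*38 + 23
38 = 1*23 + 15
23 = 1*15 + 8
15 = 1*8 + 7
8 = 1*7 + 1
7 = 7*1 + 0
gcd(791, 1331) = 1, so the inverse exists.
Bézout: 1 = −104*1331 + 175*791.
So 791⁻¹ ≡ 175 (mod 1331).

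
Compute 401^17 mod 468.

137

By square-and-multiply:
17 in binary is 10001, i.e. 17 = 16 + 1.
401^1 ≡ 401 (mod 468)
401^2 ≡ 401^2 = 160801 ≡ 277 (mod 468)
401^4 ≡ 277^2 = 76729 ≡ 445 (mod 468)
401^8 ≡ 445^2 = 198025 ≡ 61 (mod 468)
401^16 ≡ 61^2 = 3721 ≡ 445 (mod 468)
401^17 = 401^16 * 401^1 ≡ 445 * 401 (mod 468).
445 * 401 = 178445 ≡ 137 (mod 468).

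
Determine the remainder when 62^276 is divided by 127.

By square-and-multiply:
276 in binary is 100010100, i.e. 276 = 256 + 16 + 4.
62^1 ≡ 62 (mod 127)
62^2 ≡ 62^2 = 3844 ≡ 34 (mod 127)
62^4 ≡ 34^2 = 1156 ≡ 13 (mod 127)
62^8 ≡ 13^2 = 169 ≡ 42 (mod 127)
62^16 ≡ 42^2 = 1764 ≡ 113 (mod 127)
62^32 ≡ 113^2 = 12769 ≡ 69 (mod 127)
62^64 ≡ 69^2 = 4761 ≡ 62 (mod 127)
62^128 ≡ 62^2 = 3844 ≡ 34 (mod 127)
62^256 ≡ 34^2 = 1156 ≡ 13 (mod 127)
62^276 = 62^256 × 62^16 × 62^4 ≡ 13 × 113 × 13 (mod 127).
Accumulate the product:
13 × 113 = 1469 ≡ 72
72 × 13 = 936 ≡ 47

47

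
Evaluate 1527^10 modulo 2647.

78

Using repeated squaring:
1527^1 ≡ 1527 (mod 2647)
1527^2 ≡ 1527^2 = 2331729 ≡ 2369 (mod 2647)
1527^4 ≡ 2369^2 = 5612161 ≡ 521 (mod 2647)
1527^8 ≡ 521^2 = 271441 ≡ 1447 (mod 2647)
1527^10 = 1527^8 · 1527^2 ≡ 1447 · 2369 (mod 2647).
1447 · 2369 = 3427943 ≡ 78 (mod 2647).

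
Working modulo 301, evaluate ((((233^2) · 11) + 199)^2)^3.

127

(233)^2 ≡ 109 (mod 301)
109 · 11 = 1199 ≡ 296 (mod 301)
296 + 199 = 495 ≡ 194 (mod 301)
(194)^2 ≡ 11 (mod 301)
(11)^3 ≡ 127 (mod 301)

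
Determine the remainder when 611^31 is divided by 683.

By square-and-multiply:
611^1 ≡ 611 (mod 683)
611^2 ≡ 611^2 = 373321 ≡ 403 (mod 683)
611^4 ≡ 403^2 = 162409 ≡ 538 (mod 683)
611^8 ≡ 538^2 = 289444 ≡ 535 (mod 683)
611^16 ≡ 535^2 = 286225 ≡ 48 (mod 683)
611^31 = 611^16 * 611^8 * 611^4 * 611^2 * 611^1 ≡ 48 * 535 * 538 * 403 * 611 (mod 683).
Accumulate the product:
48 * 535 = 25680 ≡ 409
409 * 538 = 220042 ≡ 116
116 * 403 = 46748 ≡ 304
304 * 611 = 185744 ≡ 651

651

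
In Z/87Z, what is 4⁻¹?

87 = 21·4 + 3
4 = 1·3 + 1
3 = 3·1 + 0
gcd(4, 87) = 1, so the inverse exists.
Back-substitute for 1:
1 = 1·4 − 1·3
  = −1·87 + 22·4
So 4⁻¹ ≡ 22 (mod 87).

22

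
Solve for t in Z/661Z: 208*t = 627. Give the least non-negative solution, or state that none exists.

gcd(208, 661) = 1, so a unique solution mod 661 exists.
208⁻¹ ≡ 518 (mod 661).
t ≡ 518*627 ≡ 235 (mod 661).

235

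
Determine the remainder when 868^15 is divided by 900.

532

Compute successive squares:
868^1 ≡ 868 (mod 900)
868^2 ≡ 868^2 = 753424 ≡ 124 (mod 900)
868^4 ≡ 124^2 = 15376 ≡ 76 (mod 900)
868^8 ≡ 76^2 = 5776 ≡ 376 (mod 900)
868^15 = 868^8 * 868^4 * 868^2 * 868^1 ≡ 376 * 76 * 124 * 868 (mod 900).
Accumulate the product:
376 * 76 = 28576 ≡ 676
676 * 124 = 83824 ≡ 124
124 * 868 = 107632 ≡ 532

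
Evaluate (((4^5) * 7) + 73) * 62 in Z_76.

10

(4)^5 ≡ 36 (mod 76)
36 * 7 = 252 ≡ 24 (mod 76)
24 + 73 = 97 ≡ 21 (mod 76)
21 * 62 = 1302 ≡ 10 (mod 76)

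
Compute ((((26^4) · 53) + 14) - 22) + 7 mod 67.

31

(26)^4 ≡ 36 (mod 67)
36 · 53 = 1908 ≡ 32 (mod 67)
32 + 14 = 46
46 - 22 = 24
24 + 7 = 31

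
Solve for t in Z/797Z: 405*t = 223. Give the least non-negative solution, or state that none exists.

770

gcd(405, 797) = 1, so a unique solution mod 797 exists.
405⁻¹ ≡ 368 (mod 797).
t ≡ 368*223 ≡ 770 (mod 797).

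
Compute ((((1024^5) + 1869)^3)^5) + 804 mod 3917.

(1024)^5 ≡ 2181 (mod 3917)
2181 + 1869 = 4050 ≡ 133 (mod 3917)
(133)^3 ≡ 2437 (mod 3917)
(2437)^5 ≡ 2016 (mod 3917)
2016 + 804 = 2820

2820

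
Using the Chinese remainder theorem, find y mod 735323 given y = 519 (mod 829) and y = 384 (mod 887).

829⁻¹ mod 887: 829×627 ≡ 1 (mod 887), so 829⁻¹ ≡ 627.
y = 519 + 829×((384 − 519)×627 mod 887) = 519 + 829×507 = 420822.
Check: 420822 mod 829 = 519, 420822 mod 887 = 384. ✓

420822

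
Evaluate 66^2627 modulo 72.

Compute successive squares:
2627 in binary is 101001000011, i.e. 2627 = 2048 + 512 + 64 + 2 + 1.
66^1 ≡ 66 (mod 72)
66^2 ≡ 66^2 = 4356 ≡ 36 (mod 72)
66^4 ≡ 36^2 = 1296 ≡ 0 (mod 72)
66^8 ≡ 0^2 = 0 (mod 72)
66^16 ≡ 0^2 = 0 (mod 72)
66^32 ≡ 0^2 = 0 (mod 72)
66^64 ≡ 0^2 = 0 (mod 72)
66^128 ≡ 0^2 = 0 (mod 72)
66^256 ≡ 0^2 = 0 (mod 72)
66^512 ≡ 0^2 = 0 (mod 72)
66^1024 ≡ 0^2 = 0 (mod 72)
66^2048 ≡ 0^2 = 0 (mod 72)
66^2627 = 66^2048 · 66^512 · 66^64 · 66^2 · 66^1 ≡ 0 · 0 · 0 · 36 · 66 (mod 72).
Accumulate the product:
0 · 0 = 0
0 · 0 = 0
0 · 36 = 0
0 · 66 = 0

0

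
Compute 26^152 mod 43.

152 in binary is 10011000, i.e. 152 = 128 + 16 + 8.
26^1 ≡ 26 (mod 43)
26^2 ≡ 26^2 = 676 ≡ 31 (mod 43)
26^4 ≡ 31^2 = 961 ≡ 15 (mod 43)
26^8 ≡ 15^2 = 225 ≡ 10 (mod 43)
26^16 ≡ 10^2 = 100 ≡ 14 (mod 43)
26^32 ≡ 14^2 = 196 ≡ 24 (mod 43)
26^64 ≡ 24^2 = 576 ≡ 17 (mod 43)
26^128 ≡ 17^2 = 289 ≡ 31 (mod 43)
26^152 = 26^128 * 26^16 * 26^8 ≡ 31 * 14 * 10 (mod 43).
Accumulate the product:
31 * 14 = 434 ≡ 4
4 * 10 = 40

40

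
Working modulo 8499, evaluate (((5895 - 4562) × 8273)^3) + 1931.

5895 - 4562 = 1333
1333 × 8273 = 11027909 ≡ 4706 (mod 8499)
(4706)^3 ≡ 7067 (mod 8499)
7067 + 1931 = 8998 ≡ 499 (mod 8499)

499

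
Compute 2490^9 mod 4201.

522

Compute successive squares:
2490^1 ≡ 2490 (mod 4201)
2490^2 ≡ 2490^2 = 6200100 ≡ 3625 (mod 4201)
2490^4 ≡ 3625^2 = 13140625 ≡ 4098 (mod 4201)
2490^8 ≡ 4098^2 = 16793604 ≡ 2207 (mod 4201)
2490^9 = 2490^8 × 2490^1 ≡ 2207 × 2490 (mod 4201).
2207 × 2490 = 5495430 ≡ 522 (mod 4201).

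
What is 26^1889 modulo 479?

170

1889 in binary is 11101100001, i.e. 1889 = 1024 + 512 + 256 + 64 + 32 + 1.
26^1 ≡ 26 (mod 479)
26^2 ≡ 26^2 = 676 ≡ 197 (mod 479)
26^4 ≡ 197^2 = 38809 ≡ 10 (mod 479)
26^8 ≡ 10^2 = 100 (mod 479)
26^16 ≡ 100^2 = 10000 ≡ 420 (mod 479)
26^32 ≡ 420^2 = 176400 ≡ 128 (mod 479)
26^64 ≡ 128^2 = 16384 ≡ 98 (mod 479)
26^128 ≡ 98^2 = 9604 ≡ 24 (mod 479)
26^256 ≡ 24^2 = 576 ≡ 97 (mod 479)
26^512 ≡ 97^2 = 9409 ≡ 308 (mod 479)
26^1024 ≡ 308^2 = 94864 ≡ 22 (mod 479)
26^1889 = 26^1024 × 26^512 × 26^256 × 26^64 × 26^32 × 26^1 ≡ 22 × 308 × 97 × 98 × 128 × 26 (mod 479).
Accumulate the product:
22 × 308 = 6776 ≡ 70
70 × 97 = 6790 ≡ 84
84 × 98 = 8232 ≡ 89
89 × 128 = 11392 ≡ 375
375 × 26 = 9750 ≡ 170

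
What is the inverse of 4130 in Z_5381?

By the extended Euclidean algorithm:
5381 = 1*4130 + 1251
4130 = 3*1251 + 377
1251 = 3*377 + 120
377 = 3*120 + 17
120 = 7*17 + 1
17 = 17*1 + 0
gcd(4130, 5381) = 1, so the inverse exists.
Bézout: 1 = 241*5381 − 314*4130.
So 4130⁻¹ ≡ −314 ≡ 5067 (mod 5381).

5067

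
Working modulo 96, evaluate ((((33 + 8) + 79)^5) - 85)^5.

33 + 8 = 41
41 + 79 = 120 ≡ 24 (mod 96)
(24)^5 ≡ 0 (mod 96)
0 - 85 = -85 ≡ 11 (mod 96)
(11)^5 ≡ 59 (mod 96)

59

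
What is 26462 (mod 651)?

26462 = 40*651 + 422, so 26462 ≡ 422 (mod 651).

422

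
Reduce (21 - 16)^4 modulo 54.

21 - 16 = 5
(5)^4 ≡ 31 (mod 54)

31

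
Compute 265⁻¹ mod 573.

By the extended Euclidean algorithm:
573 = 2·265 + 43
265 = 6·43 + 7
43 = 6·7 + 1
7 = 7·1 + 0
gcd(265, 573) = 1, so the inverse exists.
Back-substitute for 1:
1 = 1·43 − 6·7
  = −6·265 + 37·43
  = 37·573 − 80·265
So 265⁻¹ ≡ −80 ≡ 493 (mod 573).

493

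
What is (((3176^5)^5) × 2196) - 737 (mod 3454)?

2193

(3176)^5 ≡ 2650 (mod 3454)
(2650)^5 ≡ 890 (mod 3454)
890 × 2196 = 1954440 ≡ 2930 (mod 3454)
2930 - 737 = 2193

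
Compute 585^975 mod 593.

Compute successive squares:
975 in binary is 1111001111, i.e. 975 = 512 + 256 + 128 + 64 + 8 + 4 + 2 + 1.
585^1 ≡ 585 (mod 593)
585^2 ≡ 585^2 = 342225 ≡ 64 (mod 593)
585^4 ≡ 64^2 = 4096 ≡ 538 (mod 593)
585^8 ≡ 538^2 = 289444 ≡ 60 (mod 593)
585^16 ≡ 60^2 = 3600 ≡ 42 (mod 593)
585^32 ≡ 42^2 = 1764 ≡ 578 (mod 593)
585^64 ≡ 578^2 = 334084 ≡ 225 (mod 593)
585^128 ≡ 225^2 = 50625 ≡ 220 (mod 593)
585^256 ≡ 220^2 = 48400 ≡ 367 (mod 593)
585^512 ≡ 367^2 = 134689 ≡ 78 (mod 593)
585^975 = 585^512 × 585^256 × 585^128 × 585^64 × 585^8 × 585^4 × 585^2 × 585^1 ≡ 78 × 367 × 220 × 225 × 60 × 538 × 64 × 585 (mod 593).
Accumulate the product:
78 × 367 = 28626 ≡ 162
162 × 220 = 35640 ≡ 60
60 × 225 = 13500 ≡ 454
454 × 60 = 27240 ≡ 555
555 × 538 = 298590 ≡ 311
311 × 64 = 19904 ≡ 335
335 × 585 = 195975 ≡ 285

285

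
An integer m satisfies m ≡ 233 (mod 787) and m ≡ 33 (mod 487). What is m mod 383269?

787⁻¹ mod 487: 787·125 ≡ 1 (mod 487), so 787⁻¹ ≡ 125.
m = 233 + 787·((33 − 233)·125 mod 487) = 233 + 787·324 = 255221.

255221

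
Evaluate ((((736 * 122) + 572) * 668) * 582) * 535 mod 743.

506

736 * 122 = 89792 ≡ 632 (mod 743)
632 + 572 = 1204 ≡ 461 (mod 743)
461 * 668 = 307948 ≡ 346 (mod 743)
346 * 582 = 201372 ≡ 19 (mod 743)
19 * 535 = 10165 ≡ 506 (mod 743)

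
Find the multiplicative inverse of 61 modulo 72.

72 = 1·61 + 11
61 = 5·11 + 6
11 = 1·6 + 5
6 = 1·5 + 1
5 = 5·1 + 0
gcd(61, 72) = 1, so the inverse exists.
Bézout: 1 = −11·72 + 13·61.
So 61⁻¹ ≡ 13 (mod 72).

13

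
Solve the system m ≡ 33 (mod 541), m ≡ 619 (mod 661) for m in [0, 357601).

541⁻¹ mod 661: 541×336 ≡ 1 (mod 661), so 541⁻¹ ≡ 336.
m = 33 + 541×((619 − 33)×336 mod 661) = 33 + 541×579 = 313272.

313272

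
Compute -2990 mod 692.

-2990 = -5*692 + 470, so -2990 ≡ 470 (mod 692).

470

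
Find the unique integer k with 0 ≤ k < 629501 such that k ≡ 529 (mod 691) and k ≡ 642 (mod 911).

294895

691⁻¹ mod 911: 691×294 ≡ 1 (mod 911), so 691⁻¹ ≡ 294.
k = 529 + 691×((642 − 529)×294 mod 911) = 529 + 691×426 = 294895.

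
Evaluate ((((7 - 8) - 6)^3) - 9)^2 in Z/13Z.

1

7 - 8 = -1 ≡ 12 (mod 13)
12 - 6 = 6
(6)^3 ≡ 8 (mod 13)
8 - 9 = -1 ≡ 12 (mod 13)
(12)^2 ≡ 1 (mod 13)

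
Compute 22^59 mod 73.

63

Using repeated squaring:
59 in binary is 111011, i.e. 59 = 32 + 16 + 8 + 2 + 1.
22^1 ≡ 22 (mod 73)
22^2 ≡ 22^2 = 484 ≡ 46 (mod 73)
22^4 ≡ 46^2 = 2116 ≡ 72 (mod 73)
22^8 ≡ 72^2 = 5184 ≡ 1 (mod 73)
22^16 ≡ 1^2 = 1 (mod 73)
22^32 ≡ 1^2 = 1 (mod 73)
22^59 = 22^32 · 22^16 · 22^8 · 22^2 · 22^1 ≡ 1 · 1 · 1 · 46 · 22 (mod 73).
Accumulate the product:
1 · 1 = 1
1 · 1 = 1
1 · 46 = 46
46 · 22 = 1012 ≡ 63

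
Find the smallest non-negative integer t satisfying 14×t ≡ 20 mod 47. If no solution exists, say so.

gcd(14, 47) = 1, so a unique solution mod 47 exists.
14⁻¹ ≡ 37 (mod 47).
t ≡ 37×20 ≡ 35 (mod 47).

35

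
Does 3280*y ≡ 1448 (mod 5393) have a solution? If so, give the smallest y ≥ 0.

gcd(3280, 5393) = 1, so a unique solution mod 5393 exists.
3280⁻¹ ≡ 3392 (mod 5393).
y ≡ 3392*1448 ≡ 3986 (mod 5393).

3986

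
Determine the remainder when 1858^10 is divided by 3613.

763

10 in binary is 1010, i.e. 10 = 8 + 2.
1858^1 ≡ 1858 (mod 3613)
1858^2 ≡ 1858^2 = 3452164 ≡ 1749 (mod 3613)
1858^4 ≡ 1749^2 = 3059001 ≡ 2403 (mod 3613)
1858^8 ≡ 2403^2 = 5774409 ≡ 835 (mod 3613)
1858^10 = 1858^8 × 1858^2 ≡ 835 × 1749 (mod 3613).
835 × 1749 = 1460415 ≡ 763 (mod 3613).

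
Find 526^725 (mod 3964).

2440

725 in binary is 1011010101, i.e. 725 = 512 + 128 + 64 + 16 + 4 + 1.
526^1 ≡ 526 (mod 3964)
526^2 ≡ 526^2 = 276676 ≡ 3160 (mod 3964)
526^4 ≡ 3160^2 = 9985600 ≡ 284 (mod 3964)
526^8 ≡ 284^2 = 80656 ≡ 1376 (mod 3964)
526^16 ≡ 1376^2 = 1893376 ≡ 2548 (mod 3964)
526^32 ≡ 2548^2 = 6492304 ≡ 3236 (mod 3964)
526^64 ≡ 3236^2 = 10471696 ≡ 2772 (mod 3964)
526^128 ≡ 2772^2 = 7683984 ≡ 1752 (mod 3964)
526^256 ≡ 1752^2 = 3069504 ≡ 1368 (mod 3964)
526^512 ≡ 1368^2 = 1871424 ≡ 416 (mod 3964)
526^725 = 526^512 · 526^128 · 526^64 · 526^16 · 526^4 · 526^1 ≡ 416 · 1752 · 2772 · 2548 · 284 · 526 (mod 3964).
Accumulate the product:
416 · 1752 = 728832 ≡ 3420
3420 · 2772 = 9480240 ≡ 2316
2316 · 2548 = 5901168 ≡ 2736
2736 · 284 = 777024 ≡ 80
80 · 526 = 42080 ≡ 2440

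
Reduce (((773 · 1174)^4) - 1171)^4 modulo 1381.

992

773 · 1174 = 907502 ≡ 185 (mod 1381)
(185)^4 ≡ 235 (mod 1381)
235 - 1171 = -936 ≡ 445 (mod 1381)
(445)^4 ≡ 992 (mod 1381)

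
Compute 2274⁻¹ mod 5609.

5609 = 2*2274 + 1061
2274 = 2*1061 + 152
1061 = 6*152 + 149
152 = 1*149 + 3
149 = 49*3 + 2
3 = 1*2 + 1
2 = 2*1 + 0
gcd(2274, 5609) = 1, so the inverse exists.
Bézout: 1 = −763*5609 + 1882*2274.
So 2274⁻¹ ≡ 1882 (mod 5609).

1882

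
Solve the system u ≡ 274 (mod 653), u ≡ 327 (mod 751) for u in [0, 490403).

653⁻¹ mod 751: 653·728 ≡ 1 (mod 751), so 653⁻¹ ≡ 728.
u = 274 + 653·((327 − 274)·728 mod 751) = 274 + 653·283 = 185073.

185073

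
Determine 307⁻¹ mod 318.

318 = 1*307 + 11
307 = 27*11 + 10
11 = 1*10 + 1
10 = 10*1 + 0
gcd(307, 318) = 1, so the inverse exists.
Bézout: 1 = 28*318 − 29*307.
So 307⁻¹ ≡ −29 ≡ 289 (mod 318).

289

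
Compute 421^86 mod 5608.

By square-and-multiply:
421^1 ≡ 421 (mod 5608)
421^2 ≡ 421^2 = 177241 ≡ 3393 (mod 5608)
421^4 ≡ 3393^2 = 11512449 ≡ 4833 (mod 5608)
421^8 ≡ 4833^2 = 23357889 ≡ 569 (mod 5608)
421^16 ≡ 569^2 = 323761 ≡ 4105 (mod 5608)
421^32 ≡ 4105^2 = 16851025 ≡ 4593 (mod 5608)
421^64 ≡ 4593^2 = 21095649 ≡ 3961 (mod 5608)
421^86 = 421^64 * 421^16 * 421^4 * 421^2 ≡ 3961 * 4105 * 4833 * 3393 (mod 5608).
Accumulate the product:
3961 * 4105 = 16259905 ≡ 2313
2313 * 4833 = 11178729 ≡ 1985
1985 * 3393 = 6735105 ≡ 5505

5505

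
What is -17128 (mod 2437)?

2368

-17128 = -8*2437 + 2368, so -17128 ≡ 2368 (mod 2437).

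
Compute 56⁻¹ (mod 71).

Run the extended Euclidean algorithm:
71 = 1×56 + 15
56 = 3×15 + 11
15 = 1×11 + 4
11 = 2×4 + 3
4 = 1×3 + 1
3 = 3×1 + 0
gcd(56, 71) = 1, so the inverse exists.
Bézout: 1 = 15×71 − 19×56.
So 56⁻¹ ≡ −19 ≡ 52 (mod 71).

52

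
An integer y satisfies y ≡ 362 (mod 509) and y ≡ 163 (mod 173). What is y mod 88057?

509⁻¹ mod 173: 509*121 ≡ 1 (mod 173), so 509⁻¹ ≡ 121.
y = 362 + 509*((163 − 362)*121 mod 173) = 362 + 509*141 = 72131.

72131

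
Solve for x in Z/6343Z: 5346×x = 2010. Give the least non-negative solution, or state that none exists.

5902

gcd(5346, 6343) = 1, so a unique solution mod 6343 exists.
5346⁻¹ ≡ 369 (mod 6343).
x ≡ 369×2010 ≡ 5902 (mod 6343).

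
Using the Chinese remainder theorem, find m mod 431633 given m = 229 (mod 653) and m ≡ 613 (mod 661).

400518

653⁻¹ mod 661: 653·413 ≡ 1 (mod 661), so 653⁻¹ ≡ 413.
m = 229 + 653·((613 − 229)·413 mod 661) = 229 + 653·613 = 400518.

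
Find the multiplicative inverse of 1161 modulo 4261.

3905

4261 = 3×1161 + 778
1161 = 1×778 + 383
778 = 2×383 + 12
383 = 31×12 + 11
12 = 1×11 + 1
11 = 11×1 + 0
gcd(1161, 4261) = 1, so the inverse exists.
Back-substitute for 1:
1 = 1×12 − 1×11
  = −1×383 + 32×12
  = 32×778 − 65×383
  = −65×1161 + 97×778
  = 97×4261 − 356×1161
So 1161⁻¹ ≡ −356 ≡ 3905 (mod 4261).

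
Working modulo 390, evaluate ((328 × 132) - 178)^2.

334

328 × 132 = 43296 ≡ 6 (mod 390)
6 - 178 = -172 ≡ 218 (mod 390)
(218)^2 ≡ 334 (mod 390)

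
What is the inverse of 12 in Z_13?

12

13 = 1·12 + 1
12 = 12·1 + 0
gcd(12, 13) = 1, so the inverse exists.
Bézout: 1 = 1·13 − 1·12.
So 12⁻¹ ≡ −1 ≡ 12 (mod 13).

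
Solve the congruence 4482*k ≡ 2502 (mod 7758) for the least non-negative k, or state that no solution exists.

gcd(4482, 7758) = 18, and 18 | 2502, so solutions exist.
Divide through by 18: 249*k mod 431 = 139.
249⁻¹ ≡ 386 (mod 431).
k ≡ 386*139 ≡ 210 (mod 431).
The smallest non-negative solution is k = 210.

210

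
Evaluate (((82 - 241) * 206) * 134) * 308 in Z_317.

271

82 - 241 = -159 ≡ 158 (mod 317)
158 * 206 = 32548 ≡ 214 (mod 317)
214 * 134 = 28676 ≡ 146 (mod 317)
146 * 308 = 44968 ≡ 271 (mod 317)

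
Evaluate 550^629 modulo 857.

265

629 in binary is 1001110101, i.e. 629 = 512 + 64 + 32 + 16 + 4 + 1.
550^1 ≡ 550 (mod 857)
550^2 ≡ 550^2 = 302500 ≡ 836 (mod 857)
550^4 ≡ 836^2 = 698896 ≡ 441 (mod 857)
550^8 ≡ 441^2 = 194481 ≡ 799 (mod 857)
550^16 ≡ 799^2 = 638401 ≡ 793 (mod 857)
550^32 ≡ 793^2 = 628849 ≡ 668 (mod 857)
550^64 ≡ 668^2 = 446224 ≡ 584 (mod 857)
550^128 ≡ 584^2 = 341056 ≡ 827 (mod 857)
550^256 ≡ 827^2 = 683929 ≡ 43 (mod 857)
550^512 ≡ 43^2 = 1849 ≡ 135 (mod 857)
550^629 = 550^512 · 550^64 · 550^32 · 550^16 · 550^4 · 550^1 ≡ 135 · 584 · 668 · 793 · 441 · 550 (mod 857).
Accumulate the product:
135 · 584 = 78840 ≡ 853
853 · 668 = 569804 ≡ 756
756 · 793 = 599508 ≡ 465
465 · 441 = 205065 ≡ 242
242 · 550 = 133100 ≡ 265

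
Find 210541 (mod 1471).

188

210541 = 143*1471 + 188, so 210541 ≡ 188 (mod 1471).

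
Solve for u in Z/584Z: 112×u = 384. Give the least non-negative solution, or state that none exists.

gcd(112, 584) = 8, and 8 | 384, so solutions exist.
Divide through by 8: 14×u = 48 (mod 73).
14⁻¹ ≡ 47 (mod 73).
u ≡ 47×48 ≡ 66 (mod 73).
The smallest non-negative solution is u = 66.

66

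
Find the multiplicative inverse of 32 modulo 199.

56

By the extended Euclidean algorithm:
199 = 6·32 + 7
32 = 4·7 + 4
7 = 1·4 + 3
4 = 1·3 + 1
3 = 3·1 + 0
gcd(32, 199) = 1, so the inverse exists.
Bézout: 1 = −9·199 + 56·32.
So 32⁻¹ ≡ 56 (mod 199).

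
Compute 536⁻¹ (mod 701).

701 = 1*536 + 165
536 = 3*165 + 41
165 = 4*41 + 1
41 = 41*1 + 0
gcd(536, 701) = 1, so the inverse exists.
Back-substitute for 1:
1 = 1*165 − 4*41
  = −4*536 + 13*165
  = 13*701 − 17*536
So 536⁻¹ ≡ −17 ≡ 684 (mod 701).

684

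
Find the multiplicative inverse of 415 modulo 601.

Run the extended Euclidean algorithm:
601 = 1×415 + 186
415 = 2×186 + 43
186 = 4×43 + 14
43 = 3×14 + 1
14 = 14×1 + 0
gcd(415, 601) = 1, so the inverse exists.
Bézout: 1 = −29×601 + 42×415.
So 415⁻¹ ≡ 42 (mod 601).

42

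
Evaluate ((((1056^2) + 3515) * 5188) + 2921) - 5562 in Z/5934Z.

5869

(1056)^2 ≡ 5478 (mod 5934)
5478 + 3515 = 8993 ≡ 3059 (mod 5934)
3059 * 5188 = 15870092 ≡ 2576 (mod 5934)
2576 + 2921 = 5497
5497 - 5562 = -65 ≡ 5869 (mod 5934)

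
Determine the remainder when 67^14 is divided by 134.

Compute successive squares:
14 in binary is 1110, i.e. 14 = 8 + 4 + 2.
67^1 ≡ 67 (mod 134)
67^2 ≡ 67^2 = 4489 ≡ 67 (mod 134)
67^4 ≡ 67^2 = 4489 ≡ 67 (mod 134)
67^8 ≡ 67^2 = 4489 ≡ 67 (mod 134)
67^14 = 67^8 · 67^4 · 67^2 ≡ 67 · 67 · 67 (mod 134).
Accumulate the product:
67 · 67 = 4489 ≡ 67
67 · 67 = 4489 ≡ 67

67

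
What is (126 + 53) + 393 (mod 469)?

126 + 53 = 179
179 + 393 = 572 ≡ 103 (mod 469)

103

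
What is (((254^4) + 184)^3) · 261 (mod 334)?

58

(254)^4 ≡ 244 (mod 334)
244 + 184 = 428 ≡ 94 (mod 334)
(94)^3 ≡ 260 (mod 334)
260 · 261 = 67860 ≡ 58 (mod 334)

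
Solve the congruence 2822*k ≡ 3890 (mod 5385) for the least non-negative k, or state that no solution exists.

5020

gcd(2822, 5385) = 1, so a unique solution mod 5385 exists.
2822⁻¹ ≡ 998 (mod 5385).
k ≡ 998*3890 ≡ 5020 (mod 5385).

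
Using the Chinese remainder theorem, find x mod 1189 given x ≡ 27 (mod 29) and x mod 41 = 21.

29⁻¹ mod 41: 29×17 ≡ 1 (mod 41), so 29⁻¹ ≡ 17.
x = 27 + 29×((21 − 27)×17 mod 41) = 27 + 29×21 = 636.

636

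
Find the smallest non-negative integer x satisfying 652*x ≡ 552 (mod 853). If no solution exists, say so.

gcd(652, 853) = 1, so a unique solution mod 853 exists.
652⁻¹ ≡ 679 (mod 853).
x ≡ 679*552 ≡ 341 (mod 853).

341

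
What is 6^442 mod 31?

25

442 in binary is 110111010, i.e. 442 = 256 + 128 + 32 + 16 + 8 + 2.
6^1 ≡ 6 (mod 31)
6^2 ≡ 6^2 = 36 ≡ 5 (mod 31)
6^4 ≡ 5^2 = 25 (mod 31)
6^8 ≡ 25^2 = 625 ≡ 5 (mod 31)
6^16 ≡ 5^2 = 25 (mod 31)
6^32 ≡ 25^2 = 625 ≡ 5 (mod 31)
6^64 ≡ 5^2 = 25 (mod 31)
6^128 ≡ 25^2 = 625 ≡ 5 (mod 31)
6^256 ≡ 5^2 = 25 (mod 31)
6^442 = 6^256 * 6^128 * 6^32 * 6^16 * 6^8 * 6^2 ≡ 25 * 5 * 5 * 25 * 5 * 5 (mod 31).
Accumulate the product:
25 * 5 = 125 ≡ 1
1 * 5 = 5
5 * 25 = 125 ≡ 1
1 * 5 = 5
5 * 5 = 25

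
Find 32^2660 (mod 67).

65

By square-and-multiply:
2660 in binary is 101001100100, i.e. 2660 = 2048 + 512 + 64 + 32 + 4.
32^1 ≡ 32 (mod 67)
32^2 ≡ 32^2 = 1024 ≡ 19 (mod 67)
32^4 ≡ 19^2 = 361 ≡ 26 (mod 67)
32^8 ≡ 26^2 = 676 ≡ 6 (mod 67)
32^16 ≡ 6^2 = 36 (mod 67)
32^32 ≡ 36^2 = 1296 ≡ 23 (mod 67)
32^64 ≡ 23^2 = 529 ≡ 60 (mod 67)
32^128 ≡ 60^2 = 3600 ≡ 49 (mod 67)
32^256 ≡ 49^2 = 2401 ≡ 56 (mod 67)
32^512 ≡ 56^2 = 3136 ≡ 54 (mod 67)
32^1024 ≡ 54^2 = 2916 ≡ 35 (mod 67)
32^2048 ≡ 35^2 = 1225 ≡ 19 (mod 67)
32^2660 = 32^2048 * 32^512 * 32^64 * 32^32 * 32^4 ≡ 19 * 54 * 60 * 23 * 26 (mod 67).
Accumulate the product:
19 * 54 = 1026 ≡ 21
21 * 60 = 1260 ≡ 54
54 * 23 = 1242 ≡ 36
36 * 26 = 936 ≡ 65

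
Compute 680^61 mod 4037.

61 in binary is 111101, i.e. 61 = 32 + 16 + 8 + 4 + 1.
680^1 ≡ 680 (mod 4037)
680^2 ≡ 680^2 = 462400 ≡ 2182 (mod 4037)
680^4 ≡ 2182^2 = 4761124 ≡ 1501 (mod 4037)
680^8 ≡ 1501^2 = 2253001 ≡ 355 (mod 4037)
680^16 ≡ 355^2 = 126025 ≡ 878 (mod 4037)
680^32 ≡ 878^2 = 770884 ≡ 3854 (mod 4037)
680^61 = 680^32 · 680^16 · 680^8 · 680^4 · 680^1 ≡ 3854 · 878 · 355 · 1501 · 680 (mod 4037).
Accumulate the product:
3854 · 878 = 3383812 ≡ 806
806 · 355 = 286130 ≡ 3540
3540 · 1501 = 5313540 ≡ 848
848 · 680 = 576640 ≡ 3386

3386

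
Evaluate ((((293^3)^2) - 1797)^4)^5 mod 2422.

1038

(293)^3 ≡ 1287 (mod 2422)
(1287)^2 ≡ 2143 (mod 2422)
2143 - 1797 = 346
(346)^4 ≡ 2076 (mod 2422)
(2076)^5 ≡ 1038 (mod 2422)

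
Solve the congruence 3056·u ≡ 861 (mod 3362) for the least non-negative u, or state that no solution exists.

no solution

gcd(3056, 3362) = 2, and 2 does not divide 861.
So the congruence has no solution.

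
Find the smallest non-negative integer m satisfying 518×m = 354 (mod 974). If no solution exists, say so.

gcd(518, 974) = 2, and 2 | 354, so solutions exist.
Divide through by 2: 259×m ≡ 177 mod 487.
259⁻¹ ≡ 220 (mod 487).
m ≡ 220×177 ≡ 467 (mod 487).
The smallest non-negative solution is m = 467.

467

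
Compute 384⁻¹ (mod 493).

199

493 = 1*384 + 109
384 = 3*109 + 57
109 = 1*57 + 52
57 = 1*52 + 5
52 = 10*5 + 2
5 = 2*2 + 1
2 = 2*1 + 0
gcd(384, 493) = 1, so the inverse exists.
Back-substitute for 1:
1 = 1*5 − 2*2
  = −2*52 + 21*5
  = 21*57 − 23*52
  = −23*109 + 44*57
  = 44*384 − 155*109
  = −155*493 + 199*384
So 384⁻¹ ≡ 199 (mod 493).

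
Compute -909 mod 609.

-909 = -2×609 + 309, so -909 ≡ 309 (mod 609).

309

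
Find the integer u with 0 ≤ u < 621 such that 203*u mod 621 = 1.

Run the extended Euclidean algorithm:
621 = 3·203 + 12
203 = 16·12 + 11
12 = 1·11 + 1
11 = 11·1 + 0
gcd(203, 621) = 1, so the inverse exists.
Bézout: 1 = 17·621 − 52·203.
So 203⁻¹ ≡ −52 ≡ 569 (mod 621).

569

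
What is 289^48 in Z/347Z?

326

48 in binary is 110000, i.e. 48 = 32 + 16.
289^1 ≡ 289 (mod 347)
289^2 ≡ 289^2 = 83521 ≡ 241 (mod 347)
289^4 ≡ 241^2 = 58081 ≡ 132 (mod 347)
289^8 ≡ 132^2 = 17424 ≡ 74 (mod 347)
289^16 ≡ 74^2 = 5476 ≡ 271 (mod 347)
289^32 ≡ 271^2 = 73441 ≡ 224 (mod 347)
289^48 = 289^32 × 289^16 ≡ 224 × 271 (mod 347).
224 × 271 = 60704 ≡ 326 (mod 347).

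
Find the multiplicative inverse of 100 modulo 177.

154

Run the extended Euclidean algorithm:
177 = 1·100 + 77
100 = 1·77 + 23
77 = 3·23 + 8
23 = 2·8 + 7
8 = 1·7 + 1
7 = 7·1 + 0
gcd(100, 177) = 1, so the inverse exists.
Bézout: 1 = 13·177 − 23·100.
So 100⁻¹ ≡ −23 ≡ 154 (mod 177).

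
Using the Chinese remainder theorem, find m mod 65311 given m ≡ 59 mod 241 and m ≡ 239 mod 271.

241⁻¹ mod 271: 241*9 ≡ 1 (mod 271), so 241⁻¹ ≡ 9.
m = 59 + 241*((239 − 59)*9 mod 271) = 59 + 241*265 = 63924.
Check: 63924 mod 241 = 59, 63924 mod 271 = 239. ✓

63924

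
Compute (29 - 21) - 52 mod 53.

9

29 - 21 = 8
8 - 52 = -44 ≡ 9 (mod 53)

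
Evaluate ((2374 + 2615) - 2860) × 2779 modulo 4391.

1814

2374 + 2615 = 4989 ≡ 598 (mod 4391)
598 - 2860 = -2262 ≡ 2129 (mod 4391)
2129 × 2779 = 5916491 ≡ 1814 (mod 4391)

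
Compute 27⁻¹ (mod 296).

Run the extended Euclidean algorithm:
296 = 10*27 + 26
27 = 1*26 + 1
26 = 26*1 + 0
gcd(27, 296) = 1, so the inverse exists.
Bézout: 1 = −1*296 + 11*27.
So 27⁻¹ ≡ 11 (mod 296).

11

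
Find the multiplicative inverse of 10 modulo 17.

17 = 1×10 + 7
10 = 1×7 + 3
7 = 2×3 + 1
3 = 3×1 + 0
gcd(10, 17) = 1, so the inverse exists.
Bézout: 1 = 3×17 − 5×10.
So 10⁻¹ ≡ −5 ≡ 12 (mod 17).

12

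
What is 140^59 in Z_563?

66

Using repeated squaring:
59 in binary is 111011, i.e. 59 = 32 + 16 + 8 + 2 + 1.
140^1 ≡ 140 (mod 563)
140^2 ≡ 140^2 = 19600 ≡ 458 (mod 563)
140^4 ≡ 458^2 = 209764 ≡ 328 (mod 563)
140^8 ≡ 328^2 = 107584 ≡ 51 (mod 563)
140^16 ≡ 51^2 = 2601 ≡ 349 (mod 563)
140^32 ≡ 349^2 = 121801 ≡ 193 (mod 563)
140^59 = 140^32 × 140^16 × 140^8 × 140^2 × 140^1 ≡ 193 × 349 × 51 × 458 × 140 (mod 563).
Accumulate the product:
193 × 349 = 67357 ≡ 360
360 × 51 = 18360 ≡ 344
344 × 458 = 157552 ≡ 475
475 × 140 = 66500 ≡ 66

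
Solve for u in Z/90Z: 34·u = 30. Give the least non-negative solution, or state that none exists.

gcd(34, 90) = 2, and 2 | 30, so solutions exist.
Divide through by 2: 17·u ≡ 15 (mod 45).
17⁻¹ ≡ 8 (mod 45).
u ≡ 8·15 ≡ 30 (mod 45).
The smallest non-negative solution is u = 30.

30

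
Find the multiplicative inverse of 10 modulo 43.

43 = 4·10 + 3
10 = 3·3 + 1
3 = 3·1 + 0
gcd(10, 43) = 1, so the inverse exists.
Back-substitute for 1:
1 = 1·10 − 3·3
  = −3·43 + 13·10
So 10⁻¹ ≡ 13 (mod 43).

13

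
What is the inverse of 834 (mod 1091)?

433

1091 = 1·834 + 257
834 = 3·257 + 63
257 = 4·63 + 5
63 = 12·5 + 3
5 = 1·3 + 2
3 = 1·2 + 1
2 = 2·1 + 0
gcd(834, 1091) = 1, so the inverse exists.
Back-substitute for 1:
1 = 1·3 − 1·2
  = −1·5 + 2·3
  = 2·63 − 25·5
  = −25·257 + 102·63
  = 102·834 − 331·257
  = −331·1091 + 433·834
So 834⁻¹ ≡ 433 (mod 1091).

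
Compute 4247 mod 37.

4247 = 114×37 + 29, so 4247 ≡ 29 (mod 37).

29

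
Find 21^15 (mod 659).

234

Compute successive squares:
21^1 ≡ 21 (mod 659)
21^2 ≡ 21^2 = 441 (mod 659)
21^4 ≡ 441^2 = 194481 ≡ 76 (mod 659)
21^8 ≡ 76^2 = 5776 ≡ 504 (mod 659)
21^15 = 21^8 · 21^4 · 21^2 · 21^1 ≡ 504 · 76 · 441 · 21 (mod 659).
Accumulate the product:
504 · 76 = 38304 ≡ 82
82 · 441 = 36162 ≡ 576
576 · 21 = 12096 ≡ 234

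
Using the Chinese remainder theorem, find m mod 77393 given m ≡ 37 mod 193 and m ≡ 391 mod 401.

6406

193⁻¹ mod 401: 193*187 ≡ 1 (mod 401), so 193⁻¹ ≡ 187.
m = 37 + 193*((391 − 37)*187 mod 401) = 37 + 193*33 = 6406.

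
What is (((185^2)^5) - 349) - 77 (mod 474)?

(185)^2 ≡ 97 (mod 474)
(97)^5 ≡ 283 (mod 474)
283 - 349 = -66 ≡ 408 (mod 474)
408 - 77 = 331

331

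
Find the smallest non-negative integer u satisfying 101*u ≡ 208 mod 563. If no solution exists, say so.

448

gcd(101, 563) = 1, so a unique solution mod 563 exists.
101⁻¹ ≡ 262 (mod 563).
u ≡ 262*208 ≡ 448 (mod 563).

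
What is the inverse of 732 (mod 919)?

172

919 = 1×732 + 187
732 = 3×187 + 171
187 = 1×171 + 16
171 = 10×16 + 11
16 = 1×11 + 5
11 = 2×5 + 1
5 = 5×1 + 0
gcd(732, 919) = 1, so the inverse exists.
Back-substitute for 1:
1 = 1×11 − 2×5
  = −2×16 + 3×11
  = 3×171 − 32×16
  = −32×187 + 35×171
  = 35×732 − 137×187
  = −137×919 + 172×732
So 732⁻¹ ≡ 172 (mod 919).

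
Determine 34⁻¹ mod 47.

18

47 = 1·34 + 13
34 = 2·13 + 8
13 = 1·8 + 5
8 = 1·5 + 3
5 = 1·3 + 2
3 = 1·2 + 1
2 = 2·1 + 0
gcd(34, 47) = 1, so the inverse exists.
Bézout: 1 = −13·47 + 18·34.
So 34⁻¹ ≡ 18 (mod 47).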